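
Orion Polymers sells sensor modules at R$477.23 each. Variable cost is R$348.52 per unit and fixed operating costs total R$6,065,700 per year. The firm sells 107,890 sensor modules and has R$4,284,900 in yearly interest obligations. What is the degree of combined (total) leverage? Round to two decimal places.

Contribution at this volume is 107,890 × R$128.71 = R$13,886,521.90.
EBIT = R$13,886,521.90 − R$6,065,700 = R$7,820,821.90. Interest = R$4,284,900.00.
DOL = R$13,886,521.90 ÷ R$7,820,821.90 = 1.7756; DFL = R$7,820,821.90 ÷ R$3,535,921.90 = 2.2118.
Combined leverage = 1.7756 × 2.2118 = 3.9273.

3.93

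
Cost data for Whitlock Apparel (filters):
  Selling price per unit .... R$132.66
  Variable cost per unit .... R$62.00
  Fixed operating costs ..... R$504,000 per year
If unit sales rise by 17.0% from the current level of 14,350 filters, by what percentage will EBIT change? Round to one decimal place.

+33.8%

Total contribution margin = 14,350 × R$70.66 = R$1,013,971.00.
EBIT = R$1,013,971.00 − R$504,000 = R$509,971.00.
DOL = contribution ÷ EBIT = R$1,013,971.00 ÷ R$509,971.00 = 1.9883.
So EBIT moves 1.9883 × (+17.0%) = +33.8%.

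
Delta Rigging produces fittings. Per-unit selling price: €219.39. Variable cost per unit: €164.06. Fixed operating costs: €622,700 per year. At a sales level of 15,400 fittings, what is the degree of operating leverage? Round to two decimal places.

3.71

Contribution at this volume is 15,400 × €55.33 = €852,082.00.
Subtracting fixed costs: EBIT = €852,082.00 − €622,700 = €229,382.00.
DOL = contribution ÷ EBIT = €852,082.00 ÷ €229,382.00 = 3.7147.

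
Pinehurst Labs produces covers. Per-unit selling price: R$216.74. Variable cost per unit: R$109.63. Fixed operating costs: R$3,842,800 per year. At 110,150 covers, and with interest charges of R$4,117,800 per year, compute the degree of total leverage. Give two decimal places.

3.07

Contribution at this volume is 110,150 × R$107.11 = R$11,798,166.50.
Operating income = contribution − fixed costs = R$11,798,166.50 − R$3,842,800 = R$7,955,366.50. Interest = R$4,117,800.00.
DOL = R$11,798,166.50 ÷ R$7,955,366.50 = 1.4830; DFL = R$7,955,366.50 ÷ R$3,837,566.50 = 2.0730.
DCL = DOL × DFL = 1.4830 × 2.0730 = 3.0743.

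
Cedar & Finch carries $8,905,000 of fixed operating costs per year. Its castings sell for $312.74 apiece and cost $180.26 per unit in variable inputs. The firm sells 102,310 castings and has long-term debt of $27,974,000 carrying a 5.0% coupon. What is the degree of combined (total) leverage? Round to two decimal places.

At 102,310 units, contribution = 102,310 × $132.48 = $13,554,028.80.
Operating income = contribution − fixed costs = $13,554,028.80 − $8,905,000 = $4,649,028.80. Interest = $1,398,700.00.
DOL = $13,554,028.80 ÷ $4,649,028.80 = 2.9155; DFL = $4,649,028.80 ÷ $3,250,328.80 = 1.4303.
Combined leverage = 2.9155 × 1.4303 = 4.1700.

4.17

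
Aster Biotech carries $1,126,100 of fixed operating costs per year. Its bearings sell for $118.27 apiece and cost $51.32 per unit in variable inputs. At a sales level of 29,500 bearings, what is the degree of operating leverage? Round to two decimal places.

At 29,500 units, contribution = 29,500 × $66.95 = $1,975,025.00.
Subtracting fixed costs: EBIT = $1,975,025.00 − $1,126,100 = $848,925.00.
So DOL = total CM / EBIT = $1,975,025.00 / $848,925.00 = 2.3265.

2.33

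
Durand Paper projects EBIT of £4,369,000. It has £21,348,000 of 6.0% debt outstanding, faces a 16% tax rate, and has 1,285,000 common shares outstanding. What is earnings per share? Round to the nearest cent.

£2.02

Interest = £1,280,880.00, so EBT = £4,369,000 − £1,280,880.00 = £3,088,120.00.
After tax at 16%: net income = £3,088,120.00 × 0.84 = £2,594,020.80.
Per share: £2,594,020.80 / 1,285,000 shares = £2.02.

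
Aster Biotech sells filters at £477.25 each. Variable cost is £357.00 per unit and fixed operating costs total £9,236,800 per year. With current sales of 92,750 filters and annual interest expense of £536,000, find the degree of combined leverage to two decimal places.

Contribution at this volume is 92,750 × £120.25 = £11,153,187.50.
Subtracting fixed costs: EBIT = £11,153,187.50 − £9,236,800 = £1,916,387.50. Interest = £536,000.00.
DOL = £11,153,187.50 ÷ £1,916,387.50 = 5.8199; DFL = £1,916,387.50 ÷ £1,380,387.50 = 1.3883.
Combined leverage = 5.8199 × 1.3883 = 8.0798.

8.08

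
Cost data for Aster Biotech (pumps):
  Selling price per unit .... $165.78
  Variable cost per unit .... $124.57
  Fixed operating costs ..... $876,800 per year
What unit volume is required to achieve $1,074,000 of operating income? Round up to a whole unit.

47,339 pumps

Each unit contributes $165.78 − $124.57 = $41.21.
Required volume = (fixed costs + target profit) ÷ CM = ($876,800 + $1,074,000) ÷ $41.21 = 47,338.02, so 47,339 pumps.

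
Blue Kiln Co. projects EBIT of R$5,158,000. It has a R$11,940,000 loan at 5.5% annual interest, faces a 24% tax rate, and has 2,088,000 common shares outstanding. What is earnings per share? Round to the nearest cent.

Interest = R$656,700.00, so EBT = R$5,158,000 − R$656,700.00 = R$4,501,300.00.
After tax at 24%: net income = R$4,501,300.00 × 0.76 = R$3,420,988.00.
Per share: R$3,420,988.00 / 2,088,000 shares = R$1.64.

R$1.64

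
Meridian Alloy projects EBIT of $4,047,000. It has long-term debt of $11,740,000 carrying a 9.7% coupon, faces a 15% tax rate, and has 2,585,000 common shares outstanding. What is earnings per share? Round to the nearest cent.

Interest = $1,138,780.00, so EBT = $4,047,000 − $1,138,780.00 = $2,908,220.00.
After tax at 15%: net income = $2,908,220.00 × 0.85 = $2,471,987.00.
Per share: $2,471,987.00 / 2,585,000 shares = $0.96.

$0.96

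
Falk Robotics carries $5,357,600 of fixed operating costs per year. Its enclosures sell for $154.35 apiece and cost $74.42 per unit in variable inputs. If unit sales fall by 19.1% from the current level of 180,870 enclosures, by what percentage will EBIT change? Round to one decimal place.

-30.3%

Contribution at this volume is 180,870 × $79.93 = $14,456,939.10.
Operating income = contribution − fixed costs = $14,456,939.10 − $5,357,600 = $9,099,339.10.
DOL = contribution ÷ EBIT = $14,456,939.10 ÷ $9,099,339.10 = 1.5888.
Operating income changes by 1.5888 × -19.1% = -30.3%.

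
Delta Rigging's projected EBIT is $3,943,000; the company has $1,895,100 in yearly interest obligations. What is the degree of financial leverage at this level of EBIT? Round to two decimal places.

1.93

Annual interest charges come to $1,895,100.00.
Degree of financial leverage = EBIT / (EBIT − interest) = $3,943,000 / $2,047,900.00 = 1.9254.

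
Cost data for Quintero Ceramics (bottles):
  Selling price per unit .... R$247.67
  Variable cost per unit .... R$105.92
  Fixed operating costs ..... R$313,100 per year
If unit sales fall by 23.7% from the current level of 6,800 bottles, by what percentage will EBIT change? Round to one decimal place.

-35.1%

Total contribution margin = 6,800 × R$141.75 = R$963,900.00.
Subtracting fixed costs: EBIT = R$963,900.00 − R$313,100 = R$650,800.00.
So DOL = total CM / EBIT = R$963,900.00 / R$650,800.00 = 1.4811.
So EBIT moves 1.4811 × (-23.7%) = -35.1%.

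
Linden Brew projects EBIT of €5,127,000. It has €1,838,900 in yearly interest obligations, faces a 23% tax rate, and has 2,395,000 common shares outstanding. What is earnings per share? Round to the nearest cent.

Pre-tax income = €5,127,000 − €1,838,900.00 = €3,288,100.00.
Net income = €3,288,100.00 × (1 − 0.23) = €2,531,837.00.
EPS = €2,531,837.00 ÷ 2,395,000 = €1.06.

€1.06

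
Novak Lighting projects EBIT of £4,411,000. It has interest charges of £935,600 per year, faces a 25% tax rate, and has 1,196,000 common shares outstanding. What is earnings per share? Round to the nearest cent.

£2.18

Pre-tax income = £4,411,000 − £935,600.00 = £3,475,400.00.
Net income = £3,475,400.00 × (1 − 0.25) = £2,606,550.00.
Per share: £2,606,550.00 / 1,196,000 shares = £2.18.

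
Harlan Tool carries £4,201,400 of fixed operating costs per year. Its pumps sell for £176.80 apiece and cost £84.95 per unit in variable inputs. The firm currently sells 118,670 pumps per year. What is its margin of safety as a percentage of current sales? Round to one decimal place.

61.5%

Contribution margin per unit = £176.80 − £84.95 = £91.85. Break-even units = £4,201,400 ÷ £91.85 = 45,741.97; break-even revenue = 45,741.97 × £176.80 = £8,087,180.40.
Actual sales revenue = 118,670 × £176.80 = £20,980,856.00.
Margin of safety = (£20,980,856.00 − £8,087,180.40) ÷ £20,980,856.00 = 61.5%.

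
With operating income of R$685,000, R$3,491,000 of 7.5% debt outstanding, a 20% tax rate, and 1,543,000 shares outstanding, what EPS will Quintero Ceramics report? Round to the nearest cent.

R$0.22

Pre-tax income = R$685,000 − R$261,825.00 = R$423,175.00.
Net income = R$423,175.00 × (1 − 0.20) = R$338,540.00.
EPS = R$338,540.00 ÷ 1,543,000 = R$0.22.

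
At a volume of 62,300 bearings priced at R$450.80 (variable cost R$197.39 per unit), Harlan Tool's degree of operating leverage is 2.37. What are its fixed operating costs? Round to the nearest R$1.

Contribution at this volume is 62,300 × R$253.41 = R$15,787,443.00.
Since DOL = CM ÷ EBIT, EBIT = R$15,787,443.00 ÷ 2.37 = R$6,661,368.35.
And FC = contribution − EBIT = R$15,787,443.00 − R$6,661,368.35 = R$9,126,075.

R$9,126,075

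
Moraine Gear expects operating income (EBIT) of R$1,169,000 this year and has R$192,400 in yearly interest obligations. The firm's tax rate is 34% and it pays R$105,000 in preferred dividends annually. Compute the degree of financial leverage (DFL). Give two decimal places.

1.43

Interest = R$192,400.00.
Preferred dividends grossed up pre-tax: R$105,000 / (1 − 0.34) = R$159,090.91.
DFL = EBIT ÷ [EBIT − I − D_p/(1−t)] = R$1,169,000 ÷ [R$1,169,000 − R$192,400.00 − R$159,090.91] = R$1,169,000 ÷ R$817,509.09 = 1.4300.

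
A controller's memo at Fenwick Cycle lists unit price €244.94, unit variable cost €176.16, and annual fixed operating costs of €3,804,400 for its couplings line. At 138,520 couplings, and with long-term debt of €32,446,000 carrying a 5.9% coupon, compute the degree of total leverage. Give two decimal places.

Contribution at this volume is 138,520 × €68.78 = €9,527,405.60.
Operating income = contribution − fixed costs = €9,527,405.60 − €3,804,400 = €5,723,005.60. Interest = €1,914,314.00.
DOL = €9,527,405.60 ÷ €5,723,005.60 = 1.6648; DFL = €5,723,005.60 ÷ €3,808,691.60 = 1.5026.
Combined leverage = 1.6648 × 1.5026 = 2.5015.

2.50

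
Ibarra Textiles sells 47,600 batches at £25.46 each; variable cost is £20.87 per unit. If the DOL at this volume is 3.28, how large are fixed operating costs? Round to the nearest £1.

£151,873

Total contribution margin = 47,600 × £4.59 = £218,484.00.
Since DOL = CM ÷ EBIT, EBIT = £218,484.00 ÷ 3.28 = £66,610.98.
Fixed costs = CM − EBIT = £218,484.00 − £66,610.98 = £151,873.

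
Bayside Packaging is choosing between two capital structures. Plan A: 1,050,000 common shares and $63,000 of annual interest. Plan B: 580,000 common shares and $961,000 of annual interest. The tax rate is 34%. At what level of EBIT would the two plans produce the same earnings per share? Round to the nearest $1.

$2,069,170

At indifference, (EBIT − 63,000)(1 − t)/1,050,000 = (EBIT − 961,000)(1 − t)/580,000.
The (1 − t) factor cancels: (EBIT − 63,000) × 580,000 = (EBIT − 961,000) × 1,050,000.
EBIT × (1,050,000 − 580,000) = 961,000 × 1,050,000 − 63,000 × 580,000 = 972,510,000,000, so EBIT = 972,510,000,000 ÷ 470,000 = 2,069,170.21.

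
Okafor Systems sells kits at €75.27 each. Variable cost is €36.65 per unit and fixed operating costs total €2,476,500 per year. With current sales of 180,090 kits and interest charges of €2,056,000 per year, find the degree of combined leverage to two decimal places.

2.87

Contribution at this volume is 180,090 × €38.62 = €6,955,075.80.
Operating income = contribution − fixed costs = €6,955,075.80 − €2,476,500 = €4,478,575.80. Interest = €2,056,000.00, so EBIT − I = €2,422,575.80.
Degree of total leverage = total CM / (EBIT − interest) = €6,955,075.80 / €2,422,575.80 = 2.8709.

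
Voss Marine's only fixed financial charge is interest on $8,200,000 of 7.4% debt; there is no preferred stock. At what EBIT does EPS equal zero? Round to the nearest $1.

Annual interest = 7.4% × $8,200,000 = $606,800.00.
Without preferred stock the financial break-even is simply EBIT = interest = $606,800.00.

$606,800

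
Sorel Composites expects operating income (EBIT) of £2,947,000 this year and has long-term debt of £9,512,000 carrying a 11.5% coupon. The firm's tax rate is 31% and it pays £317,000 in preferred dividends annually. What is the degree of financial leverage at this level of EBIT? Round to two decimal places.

2.11

Interest = £1,093,880.00.
Preferred dividends grossed up pre-tax: £317,000 / (1 − 0.31) = £459,420.29.
DFL = EBIT ÷ [EBIT − I − D_p/(1−t)] = £2,947,000 ÷ [£2,947,000 − £1,093,880.00 − £459,420.29] = £2,947,000 ÷ £1,393,699.71 = 2.1145.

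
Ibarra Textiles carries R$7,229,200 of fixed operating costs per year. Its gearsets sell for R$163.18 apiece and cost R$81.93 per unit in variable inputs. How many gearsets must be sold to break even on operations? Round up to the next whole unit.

88,975 gearsets

Contribution margin per unit = R$163.18 − R$81.93 = R$81.25.
Units to break even: R$7,229,200 ÷ R$81.25 = 88,974.77, rounded up to 88,975.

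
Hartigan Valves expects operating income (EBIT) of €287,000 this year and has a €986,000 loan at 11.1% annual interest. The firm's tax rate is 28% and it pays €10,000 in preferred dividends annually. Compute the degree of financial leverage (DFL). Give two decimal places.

1.75

Interest = €109,446.00.
Preferred dividends grossed up pre-tax: €10,000 / (1 − 0.28) = €13,888.89.
DFL = EBIT ÷ [EBIT − I − D_p/(1−t)] = €287,000 ÷ [€287,000 − €109,446.00 − €13,888.89] = €287,000 ÷ €163,665.11 = 1.7536.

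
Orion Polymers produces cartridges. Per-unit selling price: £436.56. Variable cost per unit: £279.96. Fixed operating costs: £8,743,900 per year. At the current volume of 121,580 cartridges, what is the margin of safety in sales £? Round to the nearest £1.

£28,701,250

Each unit contributes £436.56 − £279.96 = £156.60. Break-even units = £8,743,900 ÷ £156.60 = 55,835.89; break-even revenue = 55,835.89 × £436.56 = £24,375,715.10.
Current sales = 121,580 × £436.56 = £53,076,964.80.
Margin of safety = £53,076,964.80 − £24,375,715.10 = £28,701,250.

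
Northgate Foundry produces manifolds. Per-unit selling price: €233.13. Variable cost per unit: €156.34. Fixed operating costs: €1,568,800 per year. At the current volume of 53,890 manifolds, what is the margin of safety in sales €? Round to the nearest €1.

Each unit contributes €233.13 − €156.34 = €76.79. Break-even units = €1,568,800 ÷ €76.79 = 20,429.74; break-even revenue = 20,429.74 × €233.13 = €4,762,786.09.
Actual sales revenue = 53,890 × €233.13 = €12,563,375.70.
Margin of safety = €12,563,375.70 − €4,762,786.09 = €7,800,590.

€7,800,590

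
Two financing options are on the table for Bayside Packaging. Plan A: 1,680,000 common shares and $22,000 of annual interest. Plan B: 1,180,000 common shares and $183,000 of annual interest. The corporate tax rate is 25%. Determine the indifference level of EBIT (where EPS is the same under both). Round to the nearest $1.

Set EPS_A = EPS_B: (EBIT − $22,000)(1 − 0.25) ÷ 1,680,000 = (EBIT − $183,000)(1 − 0.25) ÷ 1,180,000.
The (1 − t) factor cancels: (EBIT − 22,000) × 1,180,000 = (EBIT − 183,000) × 1,680,000.
Solving, EBIT = (183,000·1,680,000 − 22,000·1,180,000) / (1,680,000 − 1,180,000) = 281,480,000,000 / 500,000 = 562,960.00.

$562,960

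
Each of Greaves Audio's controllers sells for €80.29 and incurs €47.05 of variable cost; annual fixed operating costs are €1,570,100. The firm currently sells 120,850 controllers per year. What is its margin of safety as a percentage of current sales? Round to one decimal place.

60.9%

Unit CM = price − variable cost = €80.29 − €47.05 = €33.24. Break-even units = €1,570,100 ÷ €33.24 = 47,235.26; break-even revenue = 47,235.26 × €80.29 = €3,792,518.92.
Current sales = 120,850 × €80.29 = €9,703,046.50.
Margin of safety = (€9,703,046.50 − €3,792,518.92) ÷ €9,703,046.50 = 60.9%.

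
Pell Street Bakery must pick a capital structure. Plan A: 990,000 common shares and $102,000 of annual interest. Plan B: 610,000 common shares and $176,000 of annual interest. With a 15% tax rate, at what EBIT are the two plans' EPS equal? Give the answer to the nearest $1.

At indifference, (EBIT − 102,000)(1 − t)/990,000 = (EBIT − 176,000)(1 − t)/610,000.
The (1 − t) factor cancels: (EBIT − 102,000) × 610,000 = (EBIT − 176,000) × 990,000.
EBIT × (990,000 − 610,000) = 176,000 × 990,000 − 102,000 × 610,000 = 112,020,000,000, so EBIT = 112,020,000,000 ÷ 380,000 = 294,789.47.

$294,789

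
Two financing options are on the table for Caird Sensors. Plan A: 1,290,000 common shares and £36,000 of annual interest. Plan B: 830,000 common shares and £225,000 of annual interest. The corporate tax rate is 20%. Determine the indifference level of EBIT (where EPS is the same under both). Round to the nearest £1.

£566,022

Set EPS_A = EPS_B: (EBIT − £36,000)(1 − 0.20) ÷ 1,290,000 = (EBIT − £225,000)(1 − 0.20) ÷ 830,000.
The (1 − t) factor cancels: (EBIT − 36,000) × 830,000 = (EBIT − 225,000) × 1,290,000.
EBIT × (1,290,000 − 830,000) = 225,000 × 1,290,000 − 36,000 × 830,000 = 260,370,000,000, so EBIT = 260,370,000,000 ÷ 460,000 = 566,021.74.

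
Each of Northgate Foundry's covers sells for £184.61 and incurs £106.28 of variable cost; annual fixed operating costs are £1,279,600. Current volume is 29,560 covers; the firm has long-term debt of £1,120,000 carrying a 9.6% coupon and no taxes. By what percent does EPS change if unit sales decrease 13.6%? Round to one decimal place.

-33.9%

Contribution at this volume is 29,560 × £78.33 = £2,315,434.80.
Subtracting fixed costs: EBIT = £2,315,434.80 − £1,279,600 = £1,035,834.80.
After interest of £107,520.00, pre-tax earnings = £928,314.80.
DCL = total CM / (EBIT − I) = £2,315,434.80 / £928,314.80 = 2.4942.
EPS therefore changes by 2.4942 × (-13.6%) = -33.9%.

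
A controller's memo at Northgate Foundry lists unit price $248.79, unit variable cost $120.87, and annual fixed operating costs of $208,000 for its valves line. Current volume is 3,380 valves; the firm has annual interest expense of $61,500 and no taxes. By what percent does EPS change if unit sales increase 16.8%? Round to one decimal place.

At 3,380 units, contribution = 3,380 × $127.92 = $432,369.60.
EBIT = $432,369.60 − $208,000 = $224,369.60.
After interest of $61,500.00, pre-tax earnings = $162,869.60.
DCL = total CM / (EBIT − I) = $432,369.60 / $162,869.60 = 2.6547.
EPS therefore changes by 2.6547 × (+16.8%) = +44.6%.

+44.6%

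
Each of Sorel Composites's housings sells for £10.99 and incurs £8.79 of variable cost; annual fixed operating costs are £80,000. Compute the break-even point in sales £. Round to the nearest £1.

£399,636

Contribution margin per unit = £10.99 − £8.79 = £2.20, a CM ratio of £2.20 ÷ £10.99 = 0.2002.
Break-even revenue = fixed costs × price ÷ CM = £80,000 × £10.99 ÷ £2.20 = £399,636.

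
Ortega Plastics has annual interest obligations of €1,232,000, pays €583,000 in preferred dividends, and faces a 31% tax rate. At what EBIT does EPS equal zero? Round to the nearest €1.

€2,076,928

Grossing the preferred dividend up to pre-tax terms: €583,000 / (1 − 0.31) = €844,927.54.
EPS = 0 when EBIT covers interest plus the pre-tax preferred burden: €1,232,000 + €844,927.54 = €2,076,927.54.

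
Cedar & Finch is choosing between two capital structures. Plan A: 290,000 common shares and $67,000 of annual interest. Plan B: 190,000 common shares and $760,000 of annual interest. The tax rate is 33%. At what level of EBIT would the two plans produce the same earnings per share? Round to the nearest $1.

$2,076,700

At indifference, (EBIT − 67,000)(1 − t)/290,000 = (EBIT − 760,000)(1 − t)/190,000.
The (1 − t) factor cancels: (EBIT − 67,000) × 190,000 = (EBIT − 760,000) × 290,000.
EBIT × (290,000 − 190,000) = 760,000 × 290,000 − 67,000 × 190,000 = 207,670,000,000, so EBIT = 207,670,000,000 ÷ 100,000 = 2,076,700.00.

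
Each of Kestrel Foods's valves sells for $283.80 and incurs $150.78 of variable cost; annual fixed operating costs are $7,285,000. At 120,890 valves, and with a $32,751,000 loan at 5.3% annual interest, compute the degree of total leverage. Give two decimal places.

Total contribution margin = 120,890 × $133.02 = $16,080,787.80.
Subtracting fixed costs: EBIT = $16,080,787.80 − $7,285,000 = $8,795,787.80. Interest = $1,735,803.00, so EBIT − I = $7,059,984.80.
Degree of total leverage = total CM / (EBIT − interest) = $16,080,787.80 / $7,059,984.80 = 2.2777.

2.28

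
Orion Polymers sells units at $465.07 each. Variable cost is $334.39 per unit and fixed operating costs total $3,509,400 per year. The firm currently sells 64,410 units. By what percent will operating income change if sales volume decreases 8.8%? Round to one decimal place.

Total contribution margin = 64,410 × $130.68 = $8,417,098.80.
Subtracting fixed costs: EBIT = $8,417,098.80 − $3,509,400 = $4,907,698.80.
Degree of operating leverage = $8,417,098.80 / $4,907,698.80 = 1.7151.
%ΔEBIT = DOL × %ΔSales = 1.7151 × -8.8% = -15.1%.

-15.1%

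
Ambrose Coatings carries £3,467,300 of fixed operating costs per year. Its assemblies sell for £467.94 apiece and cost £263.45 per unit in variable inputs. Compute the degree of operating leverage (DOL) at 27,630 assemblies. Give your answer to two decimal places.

2.59

At 27,630 units, contribution = 27,630 × £204.49 = £5,650,058.70.
EBIT = £5,650,058.70 − £3,467,300 = £2,182,758.70.
Degree of operating leverage = £5,650,058.70 / £2,182,758.70 = 2.5885.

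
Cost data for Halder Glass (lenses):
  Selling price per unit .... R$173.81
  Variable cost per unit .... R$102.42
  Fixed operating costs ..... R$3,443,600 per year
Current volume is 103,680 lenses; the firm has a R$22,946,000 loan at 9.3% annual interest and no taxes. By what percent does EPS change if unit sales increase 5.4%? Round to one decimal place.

At 103,680 units, contribution = 103,680 × R$71.39 = R$7,401,715.20.
Subtracting fixed costs: EBIT = R$7,401,715.20 − R$3,443,600 = R$3,958,115.20.
Interest = R$2,133,978.00, so EBIT − I = R$1,824,137.20.
Degree of combined leverage = contribution ÷ (EBIT − I) = R$7,401,715.20 ÷ R$1,824,137.20 = 4.0577.
%ΔEPS = DCL × %ΔSales = 4.0577 × +5.4% = +21.9%.

+21.9%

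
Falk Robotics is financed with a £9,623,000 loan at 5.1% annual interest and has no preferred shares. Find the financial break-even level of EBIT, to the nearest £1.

Annual interest = 5.1% × £9,623,000 = £490,773.00.
With no preferred dividends, EPS = 0 when EBIT exactly covers interest, so the financial break-even EBIT is £490,773.00.

£490,773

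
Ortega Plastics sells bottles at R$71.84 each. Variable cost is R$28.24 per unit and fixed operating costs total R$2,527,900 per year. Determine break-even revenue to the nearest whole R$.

R$4,165,237

Contribution margin per unit = R$71.84 − R$28.24 = R$43.60, a CM ratio of R$43.60 ÷ R$71.84 = 0.6069.
Break-even sales = FC ÷ CM ratio = R$2,527,900 × R$71.84 / R$43.60 = R$4,165,237.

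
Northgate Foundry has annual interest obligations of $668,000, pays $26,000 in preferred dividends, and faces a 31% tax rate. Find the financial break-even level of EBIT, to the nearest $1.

$705,681

Preferred dividends are paid after tax, so their pre-tax equivalent is $26,000 ÷ (1 − 0.31) = $37,681.16.
Financial break-even EBIT = interest + D_p ÷ (1 − t) = $668,000 + $37,681.16 = $705,681.16.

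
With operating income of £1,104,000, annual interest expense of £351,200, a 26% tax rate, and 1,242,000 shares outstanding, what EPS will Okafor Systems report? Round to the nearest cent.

£0.45

Interest = £351,200.00, so EBT = £1,104,000 − £351,200.00 = £752,800.00.
After tax at 26%: net income = £752,800.00 × 0.74 = £557,072.00.
EPS = £557,072.00 ÷ 1,242,000 = £0.45.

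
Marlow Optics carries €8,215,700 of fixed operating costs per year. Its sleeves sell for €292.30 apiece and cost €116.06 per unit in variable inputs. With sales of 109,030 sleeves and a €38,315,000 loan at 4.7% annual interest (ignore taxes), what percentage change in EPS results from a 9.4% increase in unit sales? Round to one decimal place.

+19.6%

At 109,030 units, contribution = 109,030 × €176.24 = €19,215,447.20.
Operating income = contribution − fixed costs = €19,215,447.20 − €8,215,700 = €10,999,747.20.
After interest of €1,800,805.00, pre-tax earnings = €9,198,942.20.
Degree of combined leverage = contribution ÷ (EBIT − I) = €19,215,447.20 ÷ €9,198,942.20 = 2.0889.
%ΔEPS = DCL × %ΔSales = 2.0889 × +9.4% = +19.6%.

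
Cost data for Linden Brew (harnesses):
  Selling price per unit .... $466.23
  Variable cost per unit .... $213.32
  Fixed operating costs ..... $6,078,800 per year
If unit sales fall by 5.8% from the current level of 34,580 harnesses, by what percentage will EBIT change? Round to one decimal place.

-19.0%

Contribution at this volume is 34,580 × $252.91 = $8,745,627.80.
EBIT = $8,745,627.80 − $6,078,800 = $2,666,827.80.
Degree of operating leverage = $8,745,627.80 / $2,666,827.80 = 3.2794.
Operating income changes by 3.2794 × -5.8% = -19.0%.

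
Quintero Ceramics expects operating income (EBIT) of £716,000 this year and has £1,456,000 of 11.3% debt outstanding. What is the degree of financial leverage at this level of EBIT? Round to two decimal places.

Interest = £164,528.00.
Degree of financial leverage = EBIT / (EBIT − interest) = £716,000 / £551,472.00 = 1.2983.

1.30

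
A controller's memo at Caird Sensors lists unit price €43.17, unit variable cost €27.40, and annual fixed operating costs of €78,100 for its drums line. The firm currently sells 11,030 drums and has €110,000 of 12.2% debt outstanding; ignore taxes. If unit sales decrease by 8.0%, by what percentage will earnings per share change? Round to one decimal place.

-16.9%

Contribution at this volume is 11,030 × €15.77 = €173,943.10.
EBIT = €173,943.10 − €78,100 = €95,843.10.
After interest of €13,420.00, pre-tax earnings = €82,423.10.
DCL = total CM / (EBIT − I) = €173,943.10 / €82,423.10 = 2.1104.
EPS therefore changes by 2.1104 × (-8.0%) = -16.9%.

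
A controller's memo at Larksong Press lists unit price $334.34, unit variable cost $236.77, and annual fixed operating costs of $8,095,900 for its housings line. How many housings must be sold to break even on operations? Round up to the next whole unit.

Contribution margin per unit = $334.34 − $236.77 = $97.57.
Break-even volume = fixed costs ÷ CM per unit = $8,095,900 ÷ $97.57 = 82,975.30, so 82,976 housings.

82,976 housings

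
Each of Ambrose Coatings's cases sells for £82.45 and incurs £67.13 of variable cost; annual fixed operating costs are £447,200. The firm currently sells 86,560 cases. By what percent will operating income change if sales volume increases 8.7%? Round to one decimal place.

+13.1%

At 86,560 units, contribution = 86,560 × £15.32 = £1,326,099.20.
EBIT = £1,326,099.20 − £447,200 = £878,899.20.
So DOL = total CM / EBIT = £1,326,099.20 / £878,899.20 = 1.5088.
Operating income changes by 1.5088 × +8.7% = +13.1%.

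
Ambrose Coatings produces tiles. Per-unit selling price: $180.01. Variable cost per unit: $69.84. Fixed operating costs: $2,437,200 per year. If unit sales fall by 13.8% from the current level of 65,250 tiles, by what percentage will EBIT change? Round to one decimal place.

-20.9%

At 65,250 units, contribution = 65,250 × $110.17 = $7,188,592.50.
Subtracting fixed costs: EBIT = $7,188,592.50 − $2,437,200 = $4,751,392.50.
So DOL = total CM / EBIT = $7,188,592.50 / $4,751,392.50 = 1.5129.
Operating income changes by 1.5129 × -13.8% = -20.9%.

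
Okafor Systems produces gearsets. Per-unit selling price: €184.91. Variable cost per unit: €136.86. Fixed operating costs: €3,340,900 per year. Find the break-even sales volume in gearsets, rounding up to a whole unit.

69,530 gearsets

Contribution margin per unit = €184.91 − €136.86 = €48.05.
Break-even Q = €3,340,900 / €48.05 = 69,529.66 → 69,530 gearsets.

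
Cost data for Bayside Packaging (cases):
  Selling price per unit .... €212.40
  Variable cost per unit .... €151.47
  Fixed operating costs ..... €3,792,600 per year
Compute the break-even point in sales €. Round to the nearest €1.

€13,220,880

Contribution margin per unit = €212.40 − €151.47 = €60.93, a CM ratio of €60.93 ÷ €212.40 = 0.2869.
Break-even revenue = fixed costs × price ÷ CM = €3,792,600 × €212.40 ÷ €60.93 = €13,220,880.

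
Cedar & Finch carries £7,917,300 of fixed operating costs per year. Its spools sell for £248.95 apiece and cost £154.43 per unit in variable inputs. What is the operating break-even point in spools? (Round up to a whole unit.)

83,764 spools

Unit CM = price − variable cost = £248.95 − £154.43 = £94.52.
Break-even Q = £7,917,300 / £94.52 = 83,763.22 → 83,764 spools.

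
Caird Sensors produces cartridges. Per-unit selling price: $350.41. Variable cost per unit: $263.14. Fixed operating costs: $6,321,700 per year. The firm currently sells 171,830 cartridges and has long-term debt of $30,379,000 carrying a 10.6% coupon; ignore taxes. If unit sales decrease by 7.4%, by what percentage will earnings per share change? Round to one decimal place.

Contribution at this volume is 171,830 × $87.27 = $14,995,604.10.
Operating income = contribution − fixed costs = $14,995,604.10 − $6,321,700 = $8,673,904.10.
Interest = $3,220,174.00, so EBIT − I = $5,453,730.10.
DCL = total CM / (EBIT − I) = $14,995,604.10 / $5,453,730.10 = 2.7496.
EPS therefore changes by 2.7496 × (-7.4%) = -20.3%.

-20.3%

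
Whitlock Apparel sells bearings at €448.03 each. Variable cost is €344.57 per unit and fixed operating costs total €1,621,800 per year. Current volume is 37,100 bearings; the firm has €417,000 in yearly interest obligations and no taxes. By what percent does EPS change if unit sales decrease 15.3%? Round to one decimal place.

Total contribution margin = 37,100 × €103.46 = €3,838,366.00.
EBIT = €3,838,366.00 − €1,621,800 = €2,216,566.00.
Interest = €417,000.00, so EBIT − I = €1,799,566.00.
DCL = total CM / (EBIT − I) = €3,838,366.00 / €1,799,566.00 = 2.1329.
EPS therefore changes by 2.1329 × (-15.3%) = -32.6%.

-32.6%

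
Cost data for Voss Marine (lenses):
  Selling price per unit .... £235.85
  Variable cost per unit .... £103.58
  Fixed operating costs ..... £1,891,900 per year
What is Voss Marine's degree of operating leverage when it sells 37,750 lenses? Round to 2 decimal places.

At 37,750 units, contribution = 37,750 × £132.27 = £4,993,192.50.
EBIT = £4,993,192.50 − £1,891,900 = £3,101,292.50.
DOL = contribution ÷ EBIT = £4,993,192.50 ÷ £3,101,292.50 = 1.6100.

1.61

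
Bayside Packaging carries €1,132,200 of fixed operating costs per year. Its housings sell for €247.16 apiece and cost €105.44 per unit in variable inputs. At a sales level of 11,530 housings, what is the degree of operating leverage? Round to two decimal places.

3.26

At 11,530 units, contribution = 11,530 × €141.72 = €1,634,031.60.
Operating income = contribution − fixed costs = €1,634,031.60 − €1,132,200 = €501,831.60.
DOL = contribution ÷ EBIT = €1,634,031.60 ÷ €501,831.60 = 3.2561.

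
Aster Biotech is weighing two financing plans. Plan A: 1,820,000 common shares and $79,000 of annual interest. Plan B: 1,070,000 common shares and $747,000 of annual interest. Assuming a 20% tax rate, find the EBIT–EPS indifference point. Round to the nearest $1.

At indifference, (EBIT − 79,000)(1 − t)/1,820,000 = (EBIT − 747,000)(1 − t)/1,070,000.
Cancelling (1 − t) and cross-multiplying: 1,070,000·(EBIT − 79,000) = 1,820,000·(EBIT − 747,000).
EBIT × (1,820,000 − 1,070,000) = 747,000 × 1,820,000 − 79,000 × 1,070,000 = 1,275,010,000,000, so EBIT = 1,275,010,000,000 ÷ 750,000 = 1,700,013.33.

$1,700,013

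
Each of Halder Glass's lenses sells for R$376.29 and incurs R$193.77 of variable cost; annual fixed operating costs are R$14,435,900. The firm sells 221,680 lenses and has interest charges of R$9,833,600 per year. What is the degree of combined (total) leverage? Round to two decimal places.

2.50

Contribution at this volume is 221,680 × R$182.52 = R$40,461,033.60.
Operating income = contribution − fixed costs = R$40,461,033.60 − R$14,435,900 = R$26,025,133.60. Interest = R$9,833,600.00, so EBIT − I = R$16,191,533.60.
DCL = contribution ÷ (EBIT − I) = R$40,461,033.60 ÷ R$16,191,533.60 = 2.4989.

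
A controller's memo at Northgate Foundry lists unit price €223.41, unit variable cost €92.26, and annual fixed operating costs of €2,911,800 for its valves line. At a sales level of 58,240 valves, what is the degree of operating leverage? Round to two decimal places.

At 58,240 units, contribution = 58,240 × €131.15 = €7,638,176.00.
EBIT = €7,638,176.00 − €2,911,800 = €4,726,376.00.
DOL = contribution ÷ EBIT = €7,638,176.00 ÷ €4,726,376.00 = 1.6161.

1.62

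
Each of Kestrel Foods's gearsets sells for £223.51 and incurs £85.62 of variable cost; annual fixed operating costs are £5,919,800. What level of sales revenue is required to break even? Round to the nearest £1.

Contribution margin per unit = £223.51 − £85.62 = £137.89, a CM ratio of £137.89 ÷ £223.51 = 0.6169.
Break-even sales = FC ÷ CM ratio = £5,919,800 × £223.51 / £137.89 = £9,595,580.

£9,595,580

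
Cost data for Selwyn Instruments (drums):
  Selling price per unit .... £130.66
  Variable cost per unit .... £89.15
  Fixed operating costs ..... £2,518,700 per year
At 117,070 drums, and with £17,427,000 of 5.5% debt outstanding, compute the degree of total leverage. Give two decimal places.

3.52

At 117,070 units, contribution = 117,070 × £41.51 = £4,859,575.70.
Operating income = contribution − fixed costs = £4,859,575.70 − £2,518,700 = £2,340,875.70. Interest = £958,485.00.
DOL = £4,859,575.70 ÷ £2,340,875.70 = 2.0760; DFL = £2,340,875.70 ÷ £1,382,390.70 = 1.6934.
Combined leverage = 2.0760 × 1.6934 = 3.5155.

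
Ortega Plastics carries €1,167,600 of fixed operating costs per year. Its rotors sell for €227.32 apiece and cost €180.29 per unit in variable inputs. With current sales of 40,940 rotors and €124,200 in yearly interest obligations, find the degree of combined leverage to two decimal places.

Contribution at this volume is 40,940 × €47.03 = €1,925,408.20.
EBIT = €1,925,408.20 − €1,167,600 = €757,808.20. Interest = €124,200.00, so EBIT − I = €633,608.20.
Degree of total leverage = total CM / (EBIT − interest) = €1,925,408.20 / €633,608.20 = 3.0388.

3.04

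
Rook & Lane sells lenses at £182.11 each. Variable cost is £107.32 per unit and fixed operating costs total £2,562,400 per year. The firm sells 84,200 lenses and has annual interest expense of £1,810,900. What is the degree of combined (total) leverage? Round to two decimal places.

3.27

Contribution at this volume is 84,200 × £74.79 = £6,297,318.00.
Subtracting fixed costs: EBIT = £6,297,318.00 − £2,562,400 = £3,734,918.00. Interest = £1,810,900.00.
DOL = £6,297,318.00 ÷ £3,734,918.00 = 1.6861; DFL = £3,734,918.00 ÷ £1,924,018.00 = 1.9412.
Combined leverage = 1.6861 × 1.9412 = 3.2731.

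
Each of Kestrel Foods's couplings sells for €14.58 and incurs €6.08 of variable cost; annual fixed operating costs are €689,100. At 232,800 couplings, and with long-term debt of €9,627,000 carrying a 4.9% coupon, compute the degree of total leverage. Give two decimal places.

2.42

At 232,800 units, contribution = 232,800 × €8.50 = €1,978,800.00.
EBIT = €1,978,800.00 − €689,100 = €1,289,700.00. Interest = €471,723.00, so EBIT − I = €817,977.00.
DCL = contribution ÷ (EBIT − I) = €1,978,800.00 ÷ €817,977.00 = 2.4191.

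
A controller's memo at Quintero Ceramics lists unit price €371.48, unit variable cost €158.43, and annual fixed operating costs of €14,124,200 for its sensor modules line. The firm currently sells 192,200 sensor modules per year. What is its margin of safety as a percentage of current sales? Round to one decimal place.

65.5%

Unit CM = price − variable cost = €371.48 − €158.43 = €213.05. Break-even units = €14,124,200 ÷ €213.05 = 66,295.24; break-even revenue = 66,295.24 × €371.48 = €24,627,354.22.
Actual sales revenue = 192,200 × €371.48 = €71,398,456.00.
Margin of safety = (€71,398,456.00 − €24,627,354.22) ÷ €71,398,456.00 = 65.5%.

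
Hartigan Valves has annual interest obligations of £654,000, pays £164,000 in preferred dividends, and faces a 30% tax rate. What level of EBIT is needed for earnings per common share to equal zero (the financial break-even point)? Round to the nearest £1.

Preferred dividends are paid after tax, so their pre-tax equivalent is £164,000 ÷ (1 − 0.30) = £234,285.71.
Financial break-even EBIT = interest + D_p ÷ (1 − t) = £654,000 + £234,285.71 = £888,285.71.

£888,286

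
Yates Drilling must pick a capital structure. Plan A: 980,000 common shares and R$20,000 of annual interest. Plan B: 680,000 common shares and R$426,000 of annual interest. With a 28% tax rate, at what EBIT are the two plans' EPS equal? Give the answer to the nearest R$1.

At indifference, (EBIT − 20,000)(1 − t)/980,000 = (EBIT − 426,000)(1 − t)/680,000.
The (1 − t) factor cancels: (EBIT − 20,000) × 680,000 = (EBIT − 426,000) × 980,000.
EBIT × (980,000 − 680,000) = 426,000 × 980,000 − 20,000 × 680,000 = 403,880,000,000, so EBIT = 403,880,000,000 ÷ 300,000 = 1,346,266.67.

R$1,346,267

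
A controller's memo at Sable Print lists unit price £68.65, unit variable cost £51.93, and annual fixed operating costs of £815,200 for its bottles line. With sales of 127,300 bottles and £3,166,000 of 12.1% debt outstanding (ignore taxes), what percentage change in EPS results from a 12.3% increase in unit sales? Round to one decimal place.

+28.1%

Total contribution margin = 127,300 × £16.72 = £2,128,456.00.
Subtracting fixed costs: EBIT = £2,128,456.00 − £815,200 = £1,313,256.00.
After interest of £383,086.00, pre-tax earnings = £930,170.00.
DCL = total CM / (EBIT − I) = £2,128,456.00 / £930,170.00 = 2.2882.
%ΔEPS = DCL × %ΔSales = 2.2882 × +12.3% = +28.1%.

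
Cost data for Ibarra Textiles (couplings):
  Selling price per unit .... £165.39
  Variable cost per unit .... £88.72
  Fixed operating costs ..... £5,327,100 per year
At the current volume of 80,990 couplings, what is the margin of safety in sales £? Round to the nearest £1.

£1,903,491

Unit CM = price − variable cost = £165.39 − £88.72 = £76.67. Break-even units = £5,327,100 ÷ £76.67 = 69,480.89; break-even revenue = 69,480.89 × £165.39 = £11,491,444.75.
Actual sales revenue = 80,990 × £165.39 = £13,394,936.10.
Margin of safety = £13,394,936.10 − £11,491,444.75 = £1,903,491.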